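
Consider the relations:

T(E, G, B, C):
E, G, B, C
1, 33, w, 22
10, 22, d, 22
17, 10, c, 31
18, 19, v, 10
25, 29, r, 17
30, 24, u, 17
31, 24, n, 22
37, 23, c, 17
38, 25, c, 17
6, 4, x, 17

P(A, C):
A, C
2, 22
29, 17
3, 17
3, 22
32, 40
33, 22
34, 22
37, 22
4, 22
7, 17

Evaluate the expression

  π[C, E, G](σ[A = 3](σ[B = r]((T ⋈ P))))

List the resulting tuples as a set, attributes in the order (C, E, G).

{(17, 25, 29)}

T ⋈ P (natural join on C): {(1, 33, w, 22, 2), (1, 33, w, 22, 3), (1, 33, w, 22, 33), (1, 33, w, 22, 34), (1, 33, w, 22, 37), (1, 33, w, 22, 4), (10, 22, d, 22, 2), (10, 22, d, 22, 3), (10, 22, d, 22, 33), (10, 22, d, 22, 34), (10, 22, d, 22, 37), (10, 22, d, 22, 4), (25, 29, r, 17, 29), (25, 29, r, 17, 3), (25, 29, r, 17, 7), (30, 24, u, 17, 29), (30, 24, u, 17, 3), (30, 24, u, 17, 7), (31, 24, n, 22, 2), (31, 24, n, 22, 3), (31, 24, n, 22, 33), (31, 24, n, 22, 34), (31, 24, n, 22, 37), (31, 24, n, 22, 4), (37, 23, c, 17, 29), (37, 23, c, 17, 3), (37, 23, c, 17, 7), (38, 25, c, 17, 29), (38, 25, c, 17, 3), (38, 25, c, 17, 7), (6, 4, x, 17, 29), (6, 4, x, 17, 3), (6, 4, x, 17, 7)}
Selection B = r: {(25, 29, r, 17, 29), (25, 29, r, 17, 3), (25, 29, r, 17, 7)}
Selection A = 3: {(25, 29, r, 17, 3)}
Projecting to C, E, G: {(17, 25, 29)}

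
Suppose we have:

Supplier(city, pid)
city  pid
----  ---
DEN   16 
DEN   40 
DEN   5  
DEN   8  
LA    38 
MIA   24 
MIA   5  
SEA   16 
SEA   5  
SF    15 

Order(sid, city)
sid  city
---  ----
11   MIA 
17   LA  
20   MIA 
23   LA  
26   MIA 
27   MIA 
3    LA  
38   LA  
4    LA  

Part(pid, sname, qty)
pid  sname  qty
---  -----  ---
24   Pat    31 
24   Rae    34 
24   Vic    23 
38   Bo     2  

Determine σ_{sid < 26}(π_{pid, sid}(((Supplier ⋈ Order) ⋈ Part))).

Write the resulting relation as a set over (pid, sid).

{(24, 11), (24, 20), (38, 17), (38, 23), (38, 3), (38, 4)}

Natural join on city: {(LA, 38, 17), (LA, 38, 23), (LA, 38, 3), (LA, 38, 38), (LA, 38, 4), (MIA, 24, 11), (MIA, 24, 20), (MIA, 24, 26), (MIA, 24, 27), (MIA, 5, 11), (MIA, 5, 20), (MIA, 5, 26), (MIA, 5, 27)}
Natural join on pid: {(LA, 38, 17, Bo, 2), (LA, 38, 23, Bo, 2), (LA, 38, 3, Bo, 2), (LA, 38, 38, Bo, 2), (LA, 38, 4, Bo, 2), (MIA, 24, 11, Pat, 31), (MIA, 24, 11, Rae, 34), (MIA, 24, 11, Vic, 23), (MIA, 24, 20, Pat, 31), (MIA, 24, 20, Rae, 34), (MIA, 24, 20, Vic, 23), (MIA, 24, 26, Pat, 31), (MIA, 24, 26, Rae, 34), (MIA, 24, 26, Vic, 23), (MIA, 24, 27, Pat, 31), (MIA, 24, 27, Rae, 34), (MIA, 24, 27, Vic, 23)}
π_{pid, sid} gives {(24, 11), (24, 20), (24, 26), (24, 27), (38, 17), (38, 23), (38, 3), (38, 38), (38, 4)} (8 duplicate(s) eliminated).
σ[sid < 26]: keep tuples satisfying sid < 26 → {(24, 11), (24, 20), (38, 17), (38, 23), (38, 3), (38, 4)}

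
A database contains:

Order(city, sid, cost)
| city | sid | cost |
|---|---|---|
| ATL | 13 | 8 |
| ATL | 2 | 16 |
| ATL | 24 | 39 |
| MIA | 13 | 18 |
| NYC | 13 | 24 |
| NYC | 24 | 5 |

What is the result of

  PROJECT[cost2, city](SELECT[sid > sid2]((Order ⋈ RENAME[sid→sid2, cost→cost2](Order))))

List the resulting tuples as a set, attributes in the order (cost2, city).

{(16, ATL), (24, NYC), (8, ATL)}

ρ[sid→sid2, cost→cost2]: schema becomes (city, sid2, cost2); tuples unchanged.
Joining Order and RENAME[sid→sid2, cost→cost2](Order) on city yields {(ATL, 13, 8, 13, 8), (ATL, 13, 8, 2, 16), (ATL, 13, 8, 24, 39), (ATL, 2, 16, 13, 8), (ATL, 2, 16, 2, 16), (ATL, 2, 16, 24, 39), (ATL, 24, 39, 13, 8), (ATL, 24, 39, 2, 16), (ATL, 24, 39, 24, 39), (MIA, 13, 18, 13, 18), (NYC, 13, 24, 13, 24), (NYC, 13, 24, 24, 5), (NYC, 24, 5, 13, 24), (NYC, 24, 5, 24, 5)}.
Filtering on sid > sid2 leaves {(ATL, 13, 8, 2, 16), (ATL, 24, 39, 13, 8), (ATL, 24, 39, 2, 16), (NYC, 24, 5, 13, 24)}.
Projecting to cost2, city (1 duplicate(s) eliminated): {(16, ATL), (24, NYC), (8, ATL)}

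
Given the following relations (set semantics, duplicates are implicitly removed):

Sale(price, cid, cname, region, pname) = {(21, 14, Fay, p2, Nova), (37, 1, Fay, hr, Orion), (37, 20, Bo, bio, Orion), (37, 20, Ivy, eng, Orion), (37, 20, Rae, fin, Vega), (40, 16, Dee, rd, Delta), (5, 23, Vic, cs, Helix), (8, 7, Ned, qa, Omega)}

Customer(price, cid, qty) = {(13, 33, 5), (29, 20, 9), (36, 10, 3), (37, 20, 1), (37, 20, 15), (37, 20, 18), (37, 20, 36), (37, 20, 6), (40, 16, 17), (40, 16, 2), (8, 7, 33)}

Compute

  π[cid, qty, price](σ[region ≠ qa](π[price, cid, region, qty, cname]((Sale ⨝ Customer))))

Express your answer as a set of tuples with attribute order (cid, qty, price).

{(16, 17, 40), (16, 2, 40), (20, 1, 37), (20, 15, 37), (20, 18, 37), (20, 36, 37), (20, 6, 37)}

Natural join on price, cid: {(37, 20, Bo, bio, Orion, 1), (37, 20, Bo, bio, Orion, 15), (37, 20, Bo, bio, Orion, 18), (37, 20, Bo, bio, Orion, 36), (37, 20, Bo, bio, Orion, 6), (37, 20, Ivy, eng, Orion, 1), (37, 20, Ivy, eng, Orion, 15), (37, 20, Ivy, eng, Orion, 18), (37, 20, Ivy, eng, Orion, 36), (37, 20, Ivy, eng, Orion, 6), (37, 20, Rae, fin, Vega, 1), (37, 20, Rae, fin, Vega, 15), (37, 20, Rae, fin, Vega, 18), (37, 20, Rae, fin, Vega, 36), (37, 20, Rae, fin, Vega, 6), (40, 16, Dee, rd, Delta, 17), (40, 16, Dee, rd, Delta, 2), (8, 7, Ned, qa, Omega, 33)}
π_{price, cid, region, qty, cname} gives {(37, 20, bio, 1, Bo), (37, 20, bio, 15, Bo), (37, 20, bio, 18, Bo), (37, 20, bio, 36, Bo), (37, 20, bio, 6, Bo), (37, 20, eng, 1, Ivy), (37, 20, eng, 15, Ivy), (37, 20, eng, 18, Ivy), (37, 20, eng, 36, Ivy), (37, 20, eng, 6, Ivy), (37, 20, fin, 1, Rae), (37, 20, fin, 15, Rae), (37, 20, fin, 18, Rae), (37, 20, fin, 36, Rae), (37, 20, fin, 6, Rae), (40, 16, rd, 17, Dee), (40, 16, rd, 2, Dee), (8, 7, qa, 33, Ned)}.
Filtering on region ≠ qa leaves {(37, 20, bio, 1, Bo), (37, 20, bio, 15, Bo), (37, 20, bio, 18, Bo), (37, 20, bio, 36, Bo), (37, 20, bio, 6, Bo), (37, 20, eng, 1, Ivy), (37, 20, eng, 15, Ivy), (37, 20, eng, 18, Ivy), (37, 20, eng, 36, Ivy), (37, 20, eng, 6, Ivy), (37, 20, fin, 1, Rae), (37, 20, fin, 15, Rae), (37, 20, fin, 18, Rae), (37, 20, fin, 36, Rae), (37, 20, fin, 6, Rae), (40, 16, rd, 17, Dee), (40, 16, rd, 2, Dee)}.
π_{cid, qty, price} gives {(16, 17, 40), (16, 2, 40), (20, 1, 37), (20, 15, 37), (20, 18, 37), (20, 36, 37), (20, 6, 37)} (10 duplicate(s) eliminated).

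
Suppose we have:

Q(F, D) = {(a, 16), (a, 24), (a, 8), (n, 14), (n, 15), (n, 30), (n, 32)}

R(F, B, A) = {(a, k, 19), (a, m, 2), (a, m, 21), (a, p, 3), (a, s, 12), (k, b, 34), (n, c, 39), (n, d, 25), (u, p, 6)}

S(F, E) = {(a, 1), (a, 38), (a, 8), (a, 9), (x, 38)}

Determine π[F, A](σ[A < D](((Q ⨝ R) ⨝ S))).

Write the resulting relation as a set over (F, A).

Q ⋈ R (natural join on F): {(a, 16, k, 19), (a, 16, m, 2), (a, 16, m, 21), (a, 16, p, 3), (a, 16, s, 12), (a, 24, k, 19), (a, 24, m, 2), (a, 24, m, 21), (a, 24, p, 3), (a, 24, s, 12), (a, 8, k, 19), (a, 8, m, 2), (a, 8, m, 21), (a, 8, p, 3), (a, 8, s, 12), (n, 14, c, 39), (n, 14, d, 25), (n, 15, c, 39), (n, 15, d, 25), (n, 30, c, 39), (n, 30, d, 25), (n, 32, c, 39), (n, 32, d, 25)}
(Q ⨝ R) ⋈ S (natural join on F): {(a, 16, k, 19, 1), (a, 16, k, 19, 38), (a, 16, k, 19, 8), (a, 16, k, 19, 9), (a, 16, m, 2, 1), (a, 16, m, 2, 38), (a, 16, m, 2, 8), (a, 16, m, 2, 9), (a, 16, m, 21, 1), (a, 16, m, 21, 38), (a, 16, m, 21, 8), (a, 16, m, 21, 9), (a, 16, p, 3, 1), (a, 16, p, 3, 38), (a, 16, p, 3, 8), (a, 16, p, 3, 9), (a, 16, s, 12, 1), (a, 16, s, 12, 38), (a, 16, s, 12, 8), (a, 16, s, 12, 9), (a, 24, k, 19, 1), (a, 24, k, 19, 38), (a, 24, k, 19, 8), (a, 24, k, 19, 9), (a, 24, m, 2, 1), (a, 24, m, 2, 38), (a, 24, m, 2, 8), (a, 24, m, 2, 9), (a, 24, m, 21, 1), (a, 24, m, 21, 38), (a, 24, m, 21, 8), (a, 24, m, 21, 9), (a, 24, p, 3, 1), (a, 24, p, 3, 38), (a, 24, p, 3, 8), (a, 24, p, 3, 9), (a, 24, s, 12, 1), (a, 24, s, 12, 38), (a, 24, s, 12, 8), (a, 24, s, 12, 9), (a, 8, k, 19, 1), (a, 8, k, 19, 38), (a, 8, k, 19, 8), (a, 8, k, 19, 9), (a, 8, m, 2, 1), (a, 8, m, 2, 38), (a, 8, m, 2, 8), (a, 8, m, 2, 9), (a, 8, m, 21, 1), (a, 8, m, 21, 38), (a, 8, m, 21, 8), (a, 8, m, 21, 9), (a, 8, p, 3, 1), (a, 8, p, 3, 38), (a, 8, p, 3, 8), (a, 8, p, 3, 9), (a, 8, s, 12, 1), (a, 8, s, 12, 38), (a, 8, s, 12, 8), (a, 8, s, 12, 9)}
Selection A < D: {(a, 16, m, 2, 1), (a, 16, m, 2, 38), (a, 16, m, 2, 8), (a, 16, m, 2, 9), (a, 16, p, 3, 1), (a, 16, p, 3, 38), (a, 16, p, 3, 8), (a, 16, p, 3, 9), (a, 16, s, 12, 1), (a, 16, s, 12, 38), (a, 16, s, 12, 8), (a, 16, s, 12, 9), (a, 24, k, 19, 1), (a, 24, k, 19, 38), (a, 24, k, 19, 8), (a, 24, k, 19, 9), (a, 24, m, 2, 1), (a, 24, m, 2, 38), (a, 24, m, 2, 8), (a, 24, m, 2, 9), (a, 24, m, 21, 1), (a, 24, m, 21, 38), (a, 24, m, 21, 8), (a, 24, m, 21, 9), (a, 24, p, 3, 1), (a, 24, p, 3, 38), (a, 24, p, 3, 8), (a, 24, p, 3, 9), (a, 24, s, 12, 1), (a, 24, s, 12, 38), (a, 24, s, 12, 8), (a, 24, s, 12, 9), (a, 8, m, 2, 1), (a, 8, m, 2, 38), (a, 8, m, 2, 8), (a, 8, m, 2, 9), (a, 8, p, 3, 1), (a, 8, p, 3, 38), (a, 8, p, 3, 8), (a, 8, p, 3, 9)}
Keep only column(s) F, A (35 duplicate(s) eliminated): {(a, 12), (a, 19), (a, 2), (a, 21), (a, 3)}

{(a, 12), (a, 19), (a, 2), (a, 21), (a, 3)}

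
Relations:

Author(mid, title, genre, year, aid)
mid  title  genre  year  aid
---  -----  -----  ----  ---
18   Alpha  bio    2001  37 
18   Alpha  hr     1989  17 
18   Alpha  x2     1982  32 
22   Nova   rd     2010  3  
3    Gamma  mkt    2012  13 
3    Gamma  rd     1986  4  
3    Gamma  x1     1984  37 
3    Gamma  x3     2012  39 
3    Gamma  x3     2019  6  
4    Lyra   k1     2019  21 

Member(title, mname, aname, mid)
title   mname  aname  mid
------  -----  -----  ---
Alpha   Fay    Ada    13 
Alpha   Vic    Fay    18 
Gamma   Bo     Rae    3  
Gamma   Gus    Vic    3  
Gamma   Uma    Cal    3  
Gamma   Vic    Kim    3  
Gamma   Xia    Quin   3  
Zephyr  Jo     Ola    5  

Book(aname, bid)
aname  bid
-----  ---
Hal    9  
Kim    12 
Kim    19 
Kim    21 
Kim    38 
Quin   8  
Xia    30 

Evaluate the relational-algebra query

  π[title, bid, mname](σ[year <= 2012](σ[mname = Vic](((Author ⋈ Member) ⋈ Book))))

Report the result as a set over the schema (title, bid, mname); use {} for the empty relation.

{(Gamma, 12, Vic), (Gamma, 19, Vic), (Gamma, 21, Vic), (Gamma, 38, Vic)}

Joining Author and Member on mid, title yields {(18, Alpha, bio, 2001, 37, Vic, Fay), (18, Alpha, hr, 1989, 17, Vic, Fay), (18, Alpha, x2, 1982, 32, Vic, Fay), (3, Gamma, mkt, 2012, 13, Bo, Rae), (3, Gamma, mkt, 2012, 13, Gus, Vic), (3, Gamma, mkt, 2012, 13, Uma, Cal), (3, Gamma, mkt, 2012, 13, Vic, Kim), (3, Gamma, mkt, 2012, 13, Xia, Quin), (3, Gamma, rd, 1986, 4, Bo, Rae), (3, Gamma, rd, 1986, 4, Gus, Vic), (3, Gamma, rd, 1986, 4, Uma, Cal), (3, Gamma, rd, 1986, 4, Vic, Kim), (3, Gamma, rd, 1986, 4, Xia, Quin), (3, Gamma, x1, 1984, 37, Bo, Rae), (3, Gamma, x1, 1984, 37, Gus, Vic), (3, Gamma, x1, 1984, 37, Uma, Cal), (3, Gamma, x1, 1984, 37, Vic, Kim), (3, Gamma, x1, 1984, 37, Xia, Quin), (3, Gamma, x3, 2012, 39, Bo, Rae), (3, Gamma, x3, 2012, 39, Gus, Vic), (3, Gamma, x3, 2012, 39, Uma, Cal), (3, Gamma, x3, 2012, 39, Vic, Kim), (3, Gamma, x3, 2012, 39, Xia, Quin), (3, Gamma, x3, 2019, 6, Bo, Rae), (3, Gamma, x3, 2019, 6, Gus, Vic), (3, Gamma, x3, 2019, 6, Uma, Cal), (3, Gamma, x3, 2019, 6, Vic, Kim), (3, Gamma, x3, 2019, 6, Xia, Quin)}.
Joining (Author ⋈ Member) and Book on aname yields {(3, Gamma, mkt, 2012, 13, Vic, Kim, 12), (3, Gamma, mkt, 2012, 13, Vic, Kim, 19), (3, Gamma, mkt, 2012, 13, Vic, Kim, 21), (3, Gamma, mkt, 2012, 13, Vic, Kim, 38), (3, Gamma, mkt, 2012, 13, Xia, Quin, 8), (3, Gamma, rd, 1986, 4, Vic, Kim, 12), (3, Gamma, rd, 1986, 4, Vic, Kim, 19), (3, Gamma, rd, 1986, 4, Vic, Kim, 21), (3, Gamma, rd, 1986, 4, Vic, Kim, 38), (3, Gamma, rd, 1986, 4, Xia, Quin, 8), (3, Gamma, x1, 1984, 37, Vic, Kim, 12), (3, Gamma, x1, 1984, 37, Vic, Kim, 19), (3, Gamma, x1, 1984, 37, Vic, Kim, 21), (3, Gamma, x1, 1984, 37, Vic, Kim, 38), (3, Gamma, x1, 1984, 37, Xia, Quin, 8), (3, Gamma, x3, 2012, 39, Vic, Kim, 12), (3, Gamma, x3, 2012, 39, Vic, Kim, 19), (3, Gamma, x3, 2012, 39, Vic, Kim, 21), (3, Gamma, x3, 2012, 39, Vic, Kim, 38), (3, Gamma, x3, 2012, 39, Xia, Quin, 8), (3, Gamma, x3, 2019, 6, Vic, Kim, 12), (3, Gamma, x3, 2019, 6, Vic, Kim, 19), (3, Gamma, x3, 2019, 6, Vic, Kim, 21), (3, Gamma, x3, 2019, 6, Vic, Kim, 38), (3, Gamma, x3, 2019, 6, Xia, Quin, 8)}.
Apply σ_{mname = Vic}; surviving tuples: {(3, Gamma, mkt, 2012, 13, Vic, Kim, 12), (3, Gamma, mkt, 2012, 13, Vic, Kim, 19), (3, Gamma, mkt, 2012, 13, Vic, Kim, 21), (3, Gamma, mkt, 2012, 13, Vic, Kim, 38), (3, Gamma, rd, 1986, 4, Vic, Kim, 12), (3, Gamma, rd, 1986, 4, Vic, Kim, 19), (3, Gamma, rd, 1986, 4, Vic, Kim, 21), (3, Gamma, rd, 1986, 4, Vic, Kim, 38), (3, Gamma, x1, 1984, 37, Vic, Kim, 12), (3, Gamma, x1, 1984, 37, Vic, Kim, 19), (3, Gamma, x1, 1984, 37, Vic, Kim, 21), (3, Gamma, x1, 1984, 37, Vic, Kim, 38), (3, Gamma, x3, 2012, 39, Vic, Kim, 12), (3, Gamma, x3, 2012, 39, Vic, Kim, 19), (3, Gamma, x3, 2012, 39, Vic, Kim, 21), (3, Gamma, x3, 2012, 39, Vic, Kim, 38), (3, Gamma, x3, 2019, 6, Vic, Kim, 12), (3, Gamma, x3, 2019, 6, Vic, Kim, 19), (3, Gamma, x3, 2019, 6, Vic, Kim, 21), (3, Gamma, x3, 2019, 6, Vic, Kim, 38)}
Apply σ_{year <= 2012}; surviving tuples: {(3, Gamma, mkt, 2012, 13, Vic, Kim, 12), (3, Gamma, mkt, 2012, 13, Vic, Kim, 19), (3, Gamma, mkt, 2012, 13, Vic, Kim, 21), (3, Gamma, mkt, 2012, 13, Vic, Kim, 38), (3, Gamma, rd, 1986, 4, Vic, Kim, 12), (3, Gamma, rd, 1986, 4, Vic, Kim, 19), (3, Gamma, rd, 1986, 4, Vic, Kim, 21), (3, Gamma, rd, 1986, 4, Vic, Kim, 38), (3, Gamma, x1, 1984, 37, Vic, Kim, 12), (3, Gamma, x1, 1984, 37, Vic, Kim, 19), (3, Gamma, x1, 1984, 37, Vic, Kim, 21), (3, Gamma, x1, 1984, 37, Vic, Kim, 38), (3, Gamma, x3, 2012, 39, Vic, Kim, 12), (3, Gamma, x3, 2012, 39, Vic, Kim, 19), (3, Gamma, x3, 2012, 39, Vic, Kim, 21), (3, Gamma, x3, 2012, 39, Vic, Kim, 38)}
π[title, bid, mname]: project onto (title, bid, mname) (12 duplicate(s) eliminated) → {(Gamma, 12, Vic), (Gamma, 19, Vic), (Gamma, 21, Vic), (Gamma, 38, Vic)}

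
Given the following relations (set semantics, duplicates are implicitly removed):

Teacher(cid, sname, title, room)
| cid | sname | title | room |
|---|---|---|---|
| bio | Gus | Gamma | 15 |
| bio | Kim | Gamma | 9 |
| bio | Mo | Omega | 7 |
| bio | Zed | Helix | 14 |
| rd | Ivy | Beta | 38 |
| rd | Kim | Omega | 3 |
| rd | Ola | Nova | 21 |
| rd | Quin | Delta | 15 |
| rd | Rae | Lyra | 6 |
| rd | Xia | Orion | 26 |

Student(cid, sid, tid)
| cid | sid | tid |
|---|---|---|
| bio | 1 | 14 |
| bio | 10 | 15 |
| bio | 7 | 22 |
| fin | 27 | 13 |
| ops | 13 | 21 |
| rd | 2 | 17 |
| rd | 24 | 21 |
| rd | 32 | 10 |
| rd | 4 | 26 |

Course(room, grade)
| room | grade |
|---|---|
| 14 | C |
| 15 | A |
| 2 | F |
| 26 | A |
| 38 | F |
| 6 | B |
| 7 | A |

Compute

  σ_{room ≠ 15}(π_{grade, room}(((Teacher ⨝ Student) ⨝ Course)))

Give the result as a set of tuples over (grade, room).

{(A, 26), (A, 7), (B, 6), (C, 14), (F, 38)}

Joining Teacher and Student on cid yields {(bio, Gus, Gamma, 15, 1, 14), (bio, Gus, Gamma, 15, 10, 15), (bio, Gus, Gamma, 15, 7, 22), (bio, Kim, Gamma, 9, 1, 14), (bio, Kim, Gamma, 9, 10, 15), (bio, Kim, Gamma, 9, 7, 22), (bio, Mo, Omega, 7, 1, 14), (bio, Mo, Omega, 7, 10, 15), (bio, Mo, Omega, 7, 7, 22), (bio, Zed, Helix, 14, 1, 14), (bio, Zed, Helix, 14, 10, 15), (bio, Zed, Helix, 14, 7, 22), (rd, Ivy, Beta, 38, 2, 17), (rd, Ivy, Beta, 38, 24, 21), (rd, Ivy, Beta, 38, 32, 10), (rd, Ivy, Beta, 38, 4, 26), (rd, Kim, Omega, 3, 2, 17), (rd, Kim, Omega, 3, 24, 21), (rd, Kim, Omega, 3, 32, 10), (rd, Kim, Omega, 3, 4, 26), (rd, Ola, Nova, 21, 2, 17), (rd, Ola, Nova, 21, 24, 21), (rd, Ola, Nova, 21, 32, 10), (rd, Ola, Nova, 21, 4, 26), (rd, Quin, Delta, 15, 2, 17), (rd, Quin, Delta, 15, 24, 21), (rd, Quin, Delta, 15, 32, 10), (rd, Quin, Delta, 15, 4, 26), (rd, Rae, Lyra, 6, 2, 17), (rd, Rae, Lyra, 6, 24, 21), (rd, Rae, Lyra, 6, 32, 10), (rd, Rae, Lyra, 6, 4, 26), (rd, Xia, Orion, 26, 2, 17), (rd, Xia, Orion, 26, 24, 21), (rd, Xia, Orion, 26, 32, 10), (rd, Xia, Orion, 26, 4, 26)}.
Joining (Teacher ⨝ Student) and Course on room yields {(bio, Gus, Gamma, 15, 1, 14, A), (bio, Gus, Gamma, 15, 10, 15, A), (bio, Gus, Gamma, 15, 7, 22, A), (bio, Mo, Omega, 7, 1, 14, A), (bio, Mo, Omega, 7, 10, 15, A), (bio, Mo, Omega, 7, 7, 22, A), (bio, Zed, Helix, 14, 1, 14, C), (bio, Zed, Helix, 14, 10, 15, C), (bio, Zed, Helix, 14, 7, 22, C), (rd, Ivy, Beta, 38, 2, 17, F), (rd, Ivy, Beta, 38, 24, 21, F), (rd, Ivy, Beta, 38, 32, 10, F), (rd, Ivy, Beta, 38, 4, 26, F), (rd, Quin, Delta, 15, 2, 17, A), (rd, Quin, Delta, 15, 24, 21, A), (rd, Quin, Delta, 15, 32, 10, A), (rd, Quin, Delta, 15, 4, 26, A), (rd, Rae, Lyra, 6, 2, 17, B), (rd, Rae, Lyra, 6, 24, 21, B), (rd, Rae, Lyra, 6, 32, 10, B), (rd, Rae, Lyra, 6, 4, 26, B), (rd, Xia, Orion, 26, 2, 17, A), (rd, Xia, Orion, 26, 24, 21, A), (rd, Xia, Orion, 26, 32, 10, A), (rd, Xia, Orion, 26, 4, 26, A)}.
π[grade, room]: project onto (grade, room) (19 duplicate(s) eliminated) → {(A, 15), (A, 26), (A, 7), (B, 6), (C, 14), (F, 38)}
Selection room ≠ 15: {(A, 26), (A, 7), (B, 6), (C, 14), (F, 38)}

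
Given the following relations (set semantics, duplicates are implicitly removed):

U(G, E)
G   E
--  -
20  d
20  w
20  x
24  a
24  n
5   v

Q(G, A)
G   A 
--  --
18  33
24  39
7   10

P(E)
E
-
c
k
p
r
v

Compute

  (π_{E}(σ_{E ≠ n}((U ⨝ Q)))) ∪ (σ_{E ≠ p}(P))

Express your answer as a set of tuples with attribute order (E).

{a, c, k, r, v}

Joining U and Q on G yields {(24, a, 39), (24, n, 39)}.
σ[E ≠ n]: keep tuples satisfying E ≠ n → {(24, a, 39)}
π_{E} gives {a}.
σ[E ≠ p]: keep tuples satisfying E ≠ p → {c, k, r, v}
Set union of the two operands is {a, c, k, r, v}.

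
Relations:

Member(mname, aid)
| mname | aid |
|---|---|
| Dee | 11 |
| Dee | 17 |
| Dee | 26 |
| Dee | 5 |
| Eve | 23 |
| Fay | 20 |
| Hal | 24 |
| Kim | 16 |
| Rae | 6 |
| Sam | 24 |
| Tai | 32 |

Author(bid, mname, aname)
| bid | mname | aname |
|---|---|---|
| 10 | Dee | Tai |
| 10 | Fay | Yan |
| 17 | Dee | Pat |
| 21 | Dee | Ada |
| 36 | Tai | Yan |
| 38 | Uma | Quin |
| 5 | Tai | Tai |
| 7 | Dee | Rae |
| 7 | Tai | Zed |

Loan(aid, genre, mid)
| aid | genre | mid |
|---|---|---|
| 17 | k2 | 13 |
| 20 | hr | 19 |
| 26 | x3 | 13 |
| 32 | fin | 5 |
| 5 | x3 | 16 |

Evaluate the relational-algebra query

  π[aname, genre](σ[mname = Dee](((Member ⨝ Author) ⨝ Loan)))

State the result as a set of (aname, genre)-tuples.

{(Ada, k2), (Ada, x3), (Pat, k2), (Pat, x3), (Rae, k2), (Rae, x3), (Tai, k2), (Tai, x3)}

Member ⋈ Author (natural join on mname): {(Dee, 11, 10, Tai), (Dee, 11, 17, Pat), (Dee, 11, 21, Ada), (Dee, 11, 7, Rae), (Dee, 17, 10, Tai), (Dee, 17, 17, Pat), (Dee, 17, 21, Ada), (Dee, 17, 7, Rae), (Dee, 26, 10, Tai), (Dee, 26, 17, Pat), (Dee, 26, 21, Ada), (Dee, 26, 7, Rae), (Dee, 5, 10, Tai), (Dee, 5, 17, Pat), (Dee, 5, 21, Ada), (Dee, 5, 7, Rae), (Fay, 20, 10, Yan), (Tai, 32, 36, Yan), (Tai, 32, 5, Tai), (Tai, 32, 7, Zed)}
(Member ⨝ Author) ⋈ Loan (natural join on aid): {(Dee, 17, 10, Tai, k2, 13), (Dee, 17, 17, Pat, k2, 13), (Dee, 17, 21, Ada, k2, 13), (Dee, 17, 7, Rae, k2, 13), (Dee, 26, 10, Tai, x3, 13), (Dee, 26, 17, Pat, x3, 13), (Dee, 26, 21, Ada, x3, 13), (Dee, 26, 7, Rae, x3, 13), (Dee, 5, 10, Tai, x3, 16), (Dee, 5, 17, Pat, x3, 16), (Dee, 5, 21, Ada, x3, 16), (Dee, 5, 7, Rae, x3, 16), (Fay, 20, 10, Yan, hr, 19), (Tai, 32, 36, Yan, fin, 5), (Tai, 32, 5, Tai, fin, 5), (Tai, 32, 7, Zed, fin, 5)}
Selection mname = Dee: {(Dee, 17, 10, Tai, k2, 13), (Dee, 17, 17, Pat, k2, 13), (Dee, 17, 21, Ada, k2, 13), (Dee, 17, 7, Rae, k2, 13), (Dee, 26, 10, Tai, x3, 13), (Dee, 26, 17, Pat, x3, 13), (Dee, 26, 21, Ada, x3, 13), (Dee, 26, 7, Rae, x3, 13), (Dee, 5, 10, Tai, x3, 16), (Dee, 5, 17, Pat, x3, 16), (Dee, 5, 21, Ada, x3, 16), (Dee, 5, 7, Rae, x3, 16)}
Projecting to aname, genre (4 duplicate(s) eliminated): {(Ada, k2), (Ada, x3), (Pat, k2), (Pat, x3), (Rae, k2), (Rae, x3), (Tai, k2), (Tai, x3)}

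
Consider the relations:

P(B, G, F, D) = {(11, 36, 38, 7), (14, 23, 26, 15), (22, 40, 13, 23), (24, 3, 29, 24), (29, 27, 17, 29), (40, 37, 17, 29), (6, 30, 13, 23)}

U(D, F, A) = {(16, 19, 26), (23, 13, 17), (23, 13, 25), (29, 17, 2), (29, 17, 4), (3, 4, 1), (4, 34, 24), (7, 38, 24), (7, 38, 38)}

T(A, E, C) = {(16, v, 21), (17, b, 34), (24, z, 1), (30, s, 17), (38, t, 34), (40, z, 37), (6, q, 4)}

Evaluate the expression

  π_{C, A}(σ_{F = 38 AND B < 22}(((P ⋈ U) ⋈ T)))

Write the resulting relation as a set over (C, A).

{(1, 24), (34, 38)}

P ⋈ U (natural join on F, D): {(11, 36, 38, 7, 24), (11, 36, 38, 7, 38), (22, 40, 13, 23, 17), (22, 40, 13, 23, 25), (29, 27, 17, 29, 2), (29, 27, 17, 29, 4), (40, 37, 17, 29, 2), (40, 37, 17, 29, 4), (6, 30, 13, 23, 17), (6, 30, 13, 23, 25)}
(P ⋈ U) ⋈ T (natural join on A): {(11, 36, 38, 7, 24, z, 1), (11, 36, 38, 7, 38, t, 34), (22, 40, 13, 23, 17, b, 34), (6, 30, 13, 23, 17, b, 34)}
Apply σ_{F = 38 AND B < 22}; surviving tuples: {(11, 36, 38, 7, 24, z, 1), (11, 36, 38, 7, 38, t, 34)}
Projecting to C, A: {(1, 24), (34, 38)}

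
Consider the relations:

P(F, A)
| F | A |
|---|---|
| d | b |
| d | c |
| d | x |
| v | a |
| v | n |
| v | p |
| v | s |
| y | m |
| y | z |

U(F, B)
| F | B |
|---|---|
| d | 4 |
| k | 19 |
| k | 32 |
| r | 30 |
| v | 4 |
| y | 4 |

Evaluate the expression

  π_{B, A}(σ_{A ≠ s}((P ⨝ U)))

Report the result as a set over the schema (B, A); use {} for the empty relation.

P ⋈ U (natural join on F): {(d, b, 4), (d, c, 4), (d, x, 4), (v, a, 4), (v, n, 4), (v, p, 4), (v, s, 4), (y, m, 4), (y, z, 4)}
σ[A ≠ s]: keep tuples satisfying A ≠ s → {(d, b, 4), (d, c, 4), (d, x, 4), (v, a, 4), (v, n, 4), (v, p, 4), (y, m, 4), (y, z, 4)}
π[B, A]: project onto (B, A) → {(4, a), (4, b), (4, c), (4, m), (4, n), (4, p), (4, x), (4, z)}

{(4, a), (4, b), (4, c), (4, m), (4, n), (4, p), (4, x), (4, z)}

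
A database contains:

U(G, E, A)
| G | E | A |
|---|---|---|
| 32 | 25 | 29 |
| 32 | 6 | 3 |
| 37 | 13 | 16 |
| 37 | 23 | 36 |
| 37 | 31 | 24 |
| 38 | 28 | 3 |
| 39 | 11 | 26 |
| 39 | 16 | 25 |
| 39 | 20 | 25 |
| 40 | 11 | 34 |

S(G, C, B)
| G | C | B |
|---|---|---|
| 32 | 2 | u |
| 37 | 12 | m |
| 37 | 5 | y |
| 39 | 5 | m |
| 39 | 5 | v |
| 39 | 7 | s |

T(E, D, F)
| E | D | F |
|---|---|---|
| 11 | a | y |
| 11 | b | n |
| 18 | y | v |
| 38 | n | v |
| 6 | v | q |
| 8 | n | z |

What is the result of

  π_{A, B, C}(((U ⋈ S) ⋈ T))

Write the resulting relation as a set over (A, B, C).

U ⋈ S (natural join on G): {(32, 25, 29, 2, u), (32, 6, 3, 2, u), (37, 13, 16, 12, m), (37, 13, 16, 5, y), (37, 23, 36, 12, m), (37, 23, 36, 5, y), (37, 31, 24, 12, m), (37, 31, 24, 5, y), (39, 11, 26, 5, m), (39, 11, 26, 5, v), (39, 11, 26, 7, s), (39, 16, 25, 5, m), (39, 16, 25, 5, v), (39, 16, 25, 7, s), (39, 20, 25, 5, m), (39, 20, 25, 5, v), (39, 20, 25, 7, s)}
(U ⋈ S) ⋈ T (natural join on E): {(32, 6, 3, 2, u, v, q), (39, 11, 26, 5, m, a, y), (39, 11, 26, 5, m, b, n), (39, 11, 26, 5, v, a, y), (39, 11, 26, 5, v, b, n), (39, 11, 26, 7, s, a, y), (39, 11, 26, 7, s, b, n)}
π_{A, B, C} gives {(26, m, 5), (26, s, 7), (26, v, 5), (3, u, 2)} (3 duplicate(s) eliminated).

{(26, m, 5), (26, s, 7), (26, v, 5), (3, u, 2)}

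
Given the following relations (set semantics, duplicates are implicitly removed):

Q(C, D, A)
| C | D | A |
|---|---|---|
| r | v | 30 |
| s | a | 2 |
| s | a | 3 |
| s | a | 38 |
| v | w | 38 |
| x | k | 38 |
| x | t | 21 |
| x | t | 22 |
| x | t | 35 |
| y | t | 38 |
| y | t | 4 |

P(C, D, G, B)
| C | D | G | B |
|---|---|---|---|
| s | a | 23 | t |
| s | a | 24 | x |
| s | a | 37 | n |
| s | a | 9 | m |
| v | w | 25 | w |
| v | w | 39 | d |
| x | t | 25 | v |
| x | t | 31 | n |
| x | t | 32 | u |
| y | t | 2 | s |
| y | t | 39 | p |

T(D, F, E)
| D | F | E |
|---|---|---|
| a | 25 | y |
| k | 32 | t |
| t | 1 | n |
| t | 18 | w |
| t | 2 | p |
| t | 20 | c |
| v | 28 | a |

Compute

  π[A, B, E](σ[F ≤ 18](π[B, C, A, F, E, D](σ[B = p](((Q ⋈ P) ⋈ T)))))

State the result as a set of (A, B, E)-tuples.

{(38, p, n), (38, p, p), (38, p, w), (4, p, n), (4, p, p), (4, p, w)}

Natural join on C, D: {(s, a, 2, 23, t), (s, a, 2, 24, x), (s, a, 2, 37, n), (s, a, 2, 9, m), (s, a, 3, 23, t), (s, a, 3, 24, x), (s, a, 3, 37, n), (s, a, 3, 9, m), (s, a, 38, 23, t), (s, a, 38, 24, x), (s, a, 38, 37, n), (s, a, 38, 9, m), (v, w, 38, 25, w), (v, w, 38, 39, d), (x, t, 21, 25, v), (x, t, 21, 31, n), (x, t, 21, 32, u), (x, t, 22, 25, v), (x, t, 22, 31, n), (x, t, 22, 32, u), (x, t, 35, 25, v), (x, t, 35, 31, n), (x, t, 35, 32, u), (y, t, 38, 2, s), (y, t, 38, 39, p), (y, t, 4, 2, s), (y, t, 4, 39, p)}
Natural join on D: {(s, a, 2, 23, t, 25, y), (s, a, 2, 24, x, 25, y), (s, a, 2, 37, n, 25, y), (s, a, 2, 9, m, 25, y), (s, a, 3, 23, t, 25, y), (s, a, 3, 24, x, 25, y), (s, a, 3, 37, n, 25, y), (s, a, 3, 9, m, 25, y), (s, a, 38, 23, t, 25, y), (s, a, 38, 24, x, 25, y), (s, a, 38, 37, n, 25, y), (s, a, 38, 9, m, 25, y), (x, t, 21, 25, v, 1, n), (x, t, 21, 25, v, 18, w), (x, t, 21, 25, v, 2, p), (x, t, 21, 25, v, 20, c), (x, t, 21, 31, n, 1, n), (x, t, 21, 31, n, 18, w), (x, t, 21, 31, n, 2, p), (x, t, 21, 31, n, 20, c), (x, t, 21, 32, u, 1, n), (x, t, 21, 32, u, 18, w), (x, t, 21, 32, u, 2, p), (x, t, 21, 32, u, 20, c), (x, t, 22, 25, v, 1, n), (x, t, 22, 25, v, 18, w), (x, t, 22, 25, v, 2, p), (x, t, 22, 25, v, 20, c), (x, t, 22, 31, n, 1, n), (x, t, 22, 31, n, 18, w), (x, t, 22, 31, n, 2, p), (x, t, 22, 31, n, 20, c), (x, t, 22, 32, u, 1, n), (x, t, 22, 32, u, 18, w), (x, t, 22, 32, u, 2, p), (x, t, 22, 32, u, 20, c), (x, t, 35, 25, v, 1, n), (x, t, 35, 25, v, 18, w), (x, t, 35, 25, v, 2, p), (x, t, 35, 25, v, 20, c), (x, t, 35, 31, n, 1, n), (x, t, 35, 31, n, 18, w), (x, t, 35, 31, n, 2, p), (x, t, 35, 31, n, 20, c), (x, t, 35, 32, u, 1, n), (x, t, 35, 32, u, 18, w), (x, t, 35, 32, u, 2, p), (x, t, 35, 32, u, 20, c), (y, t, 38, 2, s, 1, n), (y, t, 38, 2, s, 18, w), (y, t, 38, 2, s, 2, p), (y, t, 38, 2, s, 20, c), (y, t, 38, 39, p, 1, n), (y, t, 38, 39, p, 18, w), (y, t, 38, 39, p, 2, p), (y, t, 38, 39, p, 20, c), (y, t, 4, 2, s, 1, n), (y, t, 4, 2, s, 18, w), (y, t, 4, 2, s, 2, p), (y, t, 4, 2, s, 20, c), (y, t, 4, 39, p, 1, n), (y, t, 4, 39, p, 18, w), (y, t, 4, 39, p, 2, p), (y, t, 4, 39, p, 20, c)}
Apply σ_{B = p}; surviving tuples: {(y, t, 38, 39, p, 1, n), (y, t, 38, 39, p, 18, w), (y, t, 38, 39, p, 2, p), (y, t, 38, 39, p, 20, c), (y, t, 4, 39, p, 1, n), (y, t, 4, 39, p, 18, w), (y, t, 4, 39, p, 2, p), (y, t, 4, 39, p, 20, c)}
Projecting to B, C, A, F, E, D: {(p, y, 38, 1, n, t), (p, y, 38, 18, w, t), (p, y, 38, 2, p, t), (p, y, 38, 20, c, t), (p, y, 4, 1, n, t), (p, y, 4, 18, w, t), (p, y, 4, 2, p, t), (p, y, 4, 20, c, t)}
Apply σ_{F ≤ 18}; surviving tuples: {(p, y, 38, 1, n, t), (p, y, 38, 18, w, t), (p, y, 38, 2, p, t), (p, y, 4, 1, n, t), (p, y, 4, 18, w, t), (p, y, 4, 2, p, t)}
Projecting to A, B, E: {(38, p, n), (38, p, p), (38, p, w), (4, p, n), (4, p, p), (4, p, w)}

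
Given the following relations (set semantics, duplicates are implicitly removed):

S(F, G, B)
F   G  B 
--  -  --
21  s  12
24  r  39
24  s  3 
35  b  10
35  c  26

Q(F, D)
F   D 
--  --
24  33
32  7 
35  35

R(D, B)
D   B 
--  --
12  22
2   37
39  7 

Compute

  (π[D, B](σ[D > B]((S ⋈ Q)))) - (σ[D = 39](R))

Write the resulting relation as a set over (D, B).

{(33, 3), (35, 10), (35, 26)}

Joining S and Q on F yields {(24, r, 39, 33), (24, s, 3, 33), (35, b, 10, 35), (35, c, 26, 35)}.
σ[D > B]: keep tuples satisfying D > B → {(24, s, 3, 33), (35, b, 10, 35), (35, c, 26, 35)}
π[D, B]: project onto (D, B) → {(33, 3), (35, 10), (35, 26)}
σ[D = 39]: keep tuples satisfying D = 39 → {(39, 7)}
Difference: {(33, 3), (35, 10), (35, 26)} with {(39, 7)} → {(33, 3), (35, 10), (35, 26)}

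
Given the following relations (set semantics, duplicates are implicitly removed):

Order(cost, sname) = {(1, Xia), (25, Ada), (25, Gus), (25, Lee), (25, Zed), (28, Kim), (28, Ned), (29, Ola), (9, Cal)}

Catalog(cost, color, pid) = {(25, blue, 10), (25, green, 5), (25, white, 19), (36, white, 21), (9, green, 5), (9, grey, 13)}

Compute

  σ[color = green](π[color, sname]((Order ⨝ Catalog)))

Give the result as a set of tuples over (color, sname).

{(green, Ada), (green, Cal), (green, Gus), (green, Lee), (green, Zed)}

Natural join on cost: {(25, Ada, blue, 10), (25, Ada, green, 5), (25, Ada, white, 19), (25, Gus, blue, 10), (25, Gus, green, 5), (25, Gus, white, 19), (25, Lee, blue, 10), (25, Lee, green, 5), (25, Lee, white, 19), (25, Zed, blue, 10), (25, Zed, green, 5), (25, Zed, white, 19), (9, Cal, green, 5), (9, Cal, grey, 13)}
Projecting to color, sname: {(blue, Ada), (blue, Gus), (blue, Lee), (blue, Zed), (green, Ada), (green, Cal), (green, Gus), (green, Lee), (green, Zed), (grey, Cal), (white, Ada), (white, Gus), (white, Lee), (white, Zed)}
Selection color = green: {(green, Ada), (green, Cal), (green, Gus), (green, Lee), (green, Zed)}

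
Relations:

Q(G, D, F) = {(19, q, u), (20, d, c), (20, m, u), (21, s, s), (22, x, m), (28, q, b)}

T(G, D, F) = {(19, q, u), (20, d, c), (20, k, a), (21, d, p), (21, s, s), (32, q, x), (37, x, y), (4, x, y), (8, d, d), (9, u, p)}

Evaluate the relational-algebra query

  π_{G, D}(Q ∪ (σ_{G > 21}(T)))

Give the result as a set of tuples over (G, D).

{(19, q), (20, d), (20, m), (21, s), (22, x), (28, q), (32, q), (37, x)}

σ[G > 21]: keep tuples satisfying G > 21 → {(32, q, x), (37, x, y)}
Set union of the two operands is {(19, q, u), (20, d, c), (20, m, u), (21, s, s), (22, x, m), (28, q, b), (32, q, x), (37, x, y)}.
Projecting to G, D: {(19, q), (20, d), (20, m), (21, s), (22, x), (28, q), (32, q), (37, x)}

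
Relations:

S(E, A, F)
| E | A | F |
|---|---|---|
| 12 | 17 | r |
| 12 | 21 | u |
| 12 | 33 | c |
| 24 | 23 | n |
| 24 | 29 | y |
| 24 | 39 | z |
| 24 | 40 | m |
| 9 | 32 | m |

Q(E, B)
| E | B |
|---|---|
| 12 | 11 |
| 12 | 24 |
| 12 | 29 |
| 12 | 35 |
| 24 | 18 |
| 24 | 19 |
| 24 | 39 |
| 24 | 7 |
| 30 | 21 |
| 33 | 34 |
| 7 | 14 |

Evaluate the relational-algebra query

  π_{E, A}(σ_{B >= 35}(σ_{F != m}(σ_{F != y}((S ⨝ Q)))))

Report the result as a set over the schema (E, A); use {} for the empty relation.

Joining S and Q on E yields {(12, 17, r, 11), (12, 17, r, 24), (12, 17, r, 29), (12, 17, r, 35), (12, 21, u, 11), (12, 21, u, 24), (12, 21, u, 29), (12, 21, u, 35), (12, 33, c, 11), (12, 33, c, 24), (12, 33, c, 29), (12, 33, c, 35), (24, 23, n, 18), (24, 23, n, 19), (24, 23, n, 39), (24, 23, n, 7), (24, 29, y, 18), (24, 29, y, 19), (24, 29, y, 39), (24, 29, y, 7), (24, 39, z, 18), (24, 39, z, 19), (24, 39, z, 39), (24, 39, z, 7), (24, 40, m, 18), (24, 40, m, 19), (24, 40, m, 39), (24, 40, m, 7)}.
Apply σ_{F != y}; surviving tuples: {(12, 17, r, 11), (12, 17, r, 24), (12, 17, r, 29), (12, 17, r, 35), (12, 21, u, 11), (12, 21, u, 24), (12, 21, u, 29), (12, 21, u, 35), (12, 33, c, 11), (12, 33, c, 24), (12, 33, c, 29), (12, 33, c, 35), (24, 23, n, 18), (24, 23, n, 19), (24, 23, n, 39), (24, 23, n, 7), (24, 39, z, 18), (24, 39, z, 19), (24, 39, z, 39), (24, 39, z, 7), (24, 40, m, 18), (24, 40, m, 19), (24, 40, m, 39), (24, 40, m, 7)}
Apply σ_{F != m}; surviving tuples: {(12, 17, r, 11), (12, 17, r, 24), (12, 17, r, 29), (12, 17, r, 35), (12, 21, u, 11), (12, 21, u, 24), (12, 21, u, 29), (12, 21, u, 35), (12, 33, c, 11), (12, 33, c, 24), (12, 33, c, 29), (12, 33, c, 35), (24, 23, n, 18), (24, 23, n, 19), (24, 23, n, 39), (24, 23, n, 7), (24, 39, z, 18), (24, 39, z, 19), (24, 39, z, 39), (24, 39, z, 7)}
Apply σ_{B >= 35}; surviving tuples: {(12, 17, r, 35), (12, 21, u, 35), (12, 33, c, 35), (24, 23, n, 39), (24, 39, z, 39)}
Projecting to E, A: {(12, 17), (12, 21), (12, 33), (24, 23), (24, 39)}

{(12, 17), (12, 21), (12, 33), (24, 23), (24, 39)}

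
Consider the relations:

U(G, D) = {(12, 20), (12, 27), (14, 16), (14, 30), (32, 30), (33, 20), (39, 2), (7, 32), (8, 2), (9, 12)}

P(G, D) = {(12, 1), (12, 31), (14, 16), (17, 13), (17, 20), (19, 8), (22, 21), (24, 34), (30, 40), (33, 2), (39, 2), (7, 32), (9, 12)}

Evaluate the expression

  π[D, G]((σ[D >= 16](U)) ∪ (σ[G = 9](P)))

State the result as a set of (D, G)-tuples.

Apply σ_{D >= 16}; surviving tuples: {(12, 20), (12, 27), (14, 16), (14, 30), (32, 30), (33, 20), (7, 32)}
Apply σ_{G = 9}; surviving tuples: {(9, 12)}
Union: {(12, 20), (12, 27), (14, 16), (14, 30), (32, 30), (33, 20), (7, 32)} with {(9, 12)} → {(12, 20), (12, 27), (14, 16), (14, 30), (32, 30), (33, 20), (7, 32), (9, 12)}
π_{D, G} gives {(12, 9), (16, 14), (20, 12), (20, 33), (27, 12), (30, 14), (30, 32), (32, 7)}.

{(12, 9), (16, 14), (20, 12), (20, 33), (27, 12), (30, 14), (30, 32), (32, 7)}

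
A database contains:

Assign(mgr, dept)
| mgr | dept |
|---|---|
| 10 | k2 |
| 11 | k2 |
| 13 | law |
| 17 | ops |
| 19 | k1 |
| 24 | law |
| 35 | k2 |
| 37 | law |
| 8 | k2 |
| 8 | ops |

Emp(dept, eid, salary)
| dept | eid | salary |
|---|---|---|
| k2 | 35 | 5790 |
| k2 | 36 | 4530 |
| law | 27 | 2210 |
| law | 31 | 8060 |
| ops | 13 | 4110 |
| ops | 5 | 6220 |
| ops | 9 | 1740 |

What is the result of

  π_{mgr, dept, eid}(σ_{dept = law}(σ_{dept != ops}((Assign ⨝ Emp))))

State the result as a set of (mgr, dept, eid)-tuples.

{(13, law, 27), (13, law, 31), (24, law, 27), (24, law, 31), (37, law, 27), (37, law, 31)}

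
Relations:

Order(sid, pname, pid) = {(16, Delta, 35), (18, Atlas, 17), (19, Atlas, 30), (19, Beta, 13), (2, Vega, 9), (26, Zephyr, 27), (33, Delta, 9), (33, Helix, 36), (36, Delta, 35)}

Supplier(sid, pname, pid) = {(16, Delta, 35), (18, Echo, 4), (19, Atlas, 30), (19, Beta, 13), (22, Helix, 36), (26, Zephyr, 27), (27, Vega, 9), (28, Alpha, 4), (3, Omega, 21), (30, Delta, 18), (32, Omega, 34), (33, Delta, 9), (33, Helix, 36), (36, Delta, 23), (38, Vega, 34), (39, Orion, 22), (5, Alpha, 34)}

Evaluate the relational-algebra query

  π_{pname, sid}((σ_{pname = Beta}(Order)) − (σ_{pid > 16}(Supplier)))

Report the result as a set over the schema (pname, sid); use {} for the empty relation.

Apply σ_{pname = Beta}; surviving tuples: {(19, Beta, 13)}
Apply σ_{pid > 16}; surviving tuples: {(16, Delta, 35), (19, Atlas, 30), (22, Helix, 36), (26, Zephyr, 27), (3, Omega, 21), (30, Delta, 18), (32, Omega, 34), (33, Helix, 36), (36, Delta, 23), (38, Vega, 34), (39, Orion, 22), (5, Alpha, 34)}
Set difference of the two operands is {(19, Beta, 13)}.
Keep only column(s) pname, sid: {(Beta, 19)}

{(Beta, 19)}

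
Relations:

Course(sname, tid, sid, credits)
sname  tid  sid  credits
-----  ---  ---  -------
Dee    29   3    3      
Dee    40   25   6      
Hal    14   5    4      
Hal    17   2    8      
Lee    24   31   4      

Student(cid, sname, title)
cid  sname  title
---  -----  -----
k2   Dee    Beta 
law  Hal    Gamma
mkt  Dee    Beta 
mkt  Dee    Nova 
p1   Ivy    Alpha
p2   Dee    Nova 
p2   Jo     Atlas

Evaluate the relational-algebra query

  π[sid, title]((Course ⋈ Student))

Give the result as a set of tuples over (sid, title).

{(2, Gamma), (25, Beta), (25, Nova), (3, Beta), (3, Nova), (5, Gamma)}

Joining Course and Student on sname yields {(Dee, 29, 3, 3, k2, Beta), (Dee, 29, 3, 3, mkt, Beta), (Dee, 29, 3, 3, mkt, Nova), (Dee, 29, 3, 3, p2, Nova), (Dee, 40, 25, 6, k2, Beta), (Dee, 40, 25, 6, mkt, Beta), (Dee, 40, 25, 6, mkt, Nova), (Dee, 40, 25, 6, p2, Nova), (Hal, 14, 5, 4, law, Gamma), (Hal, 17, 2, 8, law, Gamma)}.
Keep only column(s) sid, title (4 duplicate(s) eliminated): {(2, Gamma), (25, Beta), (25, Nova), (3, Beta), (3, Nova), (5, Gamma)}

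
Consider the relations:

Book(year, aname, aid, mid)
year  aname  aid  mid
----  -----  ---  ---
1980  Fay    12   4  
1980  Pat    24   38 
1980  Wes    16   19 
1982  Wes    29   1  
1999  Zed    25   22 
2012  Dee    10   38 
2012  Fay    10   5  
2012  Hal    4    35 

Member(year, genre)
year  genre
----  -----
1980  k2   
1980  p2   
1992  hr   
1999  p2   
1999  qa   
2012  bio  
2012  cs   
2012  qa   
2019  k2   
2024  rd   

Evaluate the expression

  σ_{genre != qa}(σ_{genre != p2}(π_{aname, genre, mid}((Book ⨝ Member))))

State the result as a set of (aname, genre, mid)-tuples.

Natural join on year: {(1980, Fay, 12, 4, k2), (1980, Fay, 12, 4, p2), (1980, Pat, 24, 38, k2), (1980, Pat, 24, 38, p2), (1980, Wes, 16, 19, k2), (1980, Wes, 16, 19, p2), (1999, Zed, 25, 22, p2), (1999, Zed, 25, 22, qa), (2012, Dee, 10, 38, bio), (2012, Dee, 10, 38, cs), (2012, Dee, 10, 38, qa), (2012, Fay, 10, 5, bio), (2012, Fay, 10, 5, cs), (2012, Fay, 10, 5, qa), (2012, Hal, 4, 35, bio), (2012, Hal, 4, 35, cs), (2012, Hal, 4, 35, qa)}
Keep only column(s) aname, genre, mid: {(Dee, bio, 38), (Dee, cs, 38), (Dee, qa, 38), (Fay, bio, 5), (Fay, cs, 5), (Fay, k2, 4), (Fay, p2, 4), (Fay, qa, 5), (Hal, bio, 35), (Hal, cs, 35), (Hal, qa, 35), (Pat, k2, 38), (Pat, p2, 38), (Wes, k2, 19), (Wes, p2, 19), (Zed, p2, 22), (Zed, qa, 22)}
Apply σ_{genre != p2}; surviving tuples: {(Dee, bio, 38), (Dee, cs, 38), (Dee, qa, 38), (Fay, bio, 5), (Fay, cs, 5), (Fay, k2, 4), (Fay, qa, 5), (Hal, bio, 35), (Hal, cs, 35), (Hal, qa, 35), (Pat, k2, 38), (Wes, k2, 19), (Zed, qa, 22)}
Apply σ_{genre != qa}; surviving tuples: {(Dee, bio, 38), (Dee, cs, 38), (Fay, bio, 5), (Fay, cs, 5), (Fay, k2, 4), (Hal, bio, 35), (Hal, cs, 35), (Pat, k2, 38), (Wes, k2, 19)}

{(Dee, bio, 38), (Dee, cs, 38), (Fay, bio, 5), (Fay, cs, 5), (Fay, k2, 4), (Hal, bio, 35), (Hal, cs, 35), (Pat, k2, 38), (Wes, k2, 19)}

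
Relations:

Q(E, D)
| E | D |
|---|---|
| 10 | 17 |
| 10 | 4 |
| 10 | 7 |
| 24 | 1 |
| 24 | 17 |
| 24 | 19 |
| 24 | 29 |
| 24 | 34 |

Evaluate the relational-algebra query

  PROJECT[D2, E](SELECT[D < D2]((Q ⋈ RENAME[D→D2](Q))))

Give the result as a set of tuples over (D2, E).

{(17, 10), (17, 24), (19, 24), (29, 24), (34, 24), (7, 10)}

ρ[D→D2]: schema becomes (E, D2); tuples unchanged.
Natural join on E: {(10, 17, 17), (10, 17, 4), (10, 17, 7), (10, 4, 17), (10, 4, 4), (10, 4, 7), (10, 7, 17), (10, 7, 4), (10, 7, 7), (24, 1, 1), (24, 1, 17), (24, 1, 19), (24, 1, 29), (24, 1, 34), (24, 17, 1), (24, 17, 17), (24, 17, 19), (24, 17, 29), (24, 17, 34), (24, 19, 1), (24, 19, 17), (24, 19, 19), (24, 19, 29), (24, 19, 34), (24, 29, 1), (24, 29, 17), (24, 29, 19), (24, 29, 29), (24, 29, 34), (24, 34, 1), (24, 34, 17), (24, 34, 19), (24, 34, 29), (24, 34, 34)}
Selection D < D2: {(10, 4, 17), (10, 4, 7), (10, 7, 17), (24, 1, 17), (24, 1, 19), (24, 1, 29), (24, 1, 34), (24, 17, 19), (24, 17, 29), (24, 17, 34), (24, 19, 29), (24, 19, 34), (24, 29, 34)}
Projecting to D2, E (7 duplicate(s) eliminated): {(17, 10), (17, 24), (19, 24), (29, 24), (34, 24), (7, 10)}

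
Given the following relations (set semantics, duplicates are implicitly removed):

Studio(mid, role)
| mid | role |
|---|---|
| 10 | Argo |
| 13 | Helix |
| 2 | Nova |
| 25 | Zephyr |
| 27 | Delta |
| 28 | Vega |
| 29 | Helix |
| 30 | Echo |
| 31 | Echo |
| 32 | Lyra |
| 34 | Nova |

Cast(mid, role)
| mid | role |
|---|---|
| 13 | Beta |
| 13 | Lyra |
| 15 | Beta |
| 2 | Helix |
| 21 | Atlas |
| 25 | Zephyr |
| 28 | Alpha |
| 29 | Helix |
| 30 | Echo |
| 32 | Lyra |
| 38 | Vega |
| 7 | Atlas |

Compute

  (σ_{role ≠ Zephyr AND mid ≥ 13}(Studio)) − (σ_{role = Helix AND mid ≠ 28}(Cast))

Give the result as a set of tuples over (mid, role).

{(13, Helix), (27, Delta), (28, Vega), (30, Echo), (31, Echo), (32, Lyra), (34, Nova)}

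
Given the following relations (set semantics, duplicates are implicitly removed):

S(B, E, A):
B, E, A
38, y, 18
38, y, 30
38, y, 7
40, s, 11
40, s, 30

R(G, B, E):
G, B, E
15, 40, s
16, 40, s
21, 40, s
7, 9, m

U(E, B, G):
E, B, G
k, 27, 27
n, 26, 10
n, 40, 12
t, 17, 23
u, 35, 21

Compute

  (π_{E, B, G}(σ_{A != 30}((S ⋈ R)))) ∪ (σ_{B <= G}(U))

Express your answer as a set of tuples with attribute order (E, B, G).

Joining S and R on B, E yields {(40, s, 11, 15), (40, s, 11, 16), (40, s, 11, 21), (40, s, 30, 15), (40, s, 30, 16), (40, s, 30, 21)}.
Filtering on A != 30 leaves {(40, s, 11, 15), (40, s, 11, 16), (40, s, 11, 21)}.
Projecting to E, B, G: {(s, 40, 15), (s, 40, 16), (s, 40, 21)}
Filtering on B <= G leaves {(k, 27, 27), (t, 17, 23)}.
Set union of the two operands is {(k, 27, 27), (s, 40, 15), (s, 40, 16), (s, 40, 21), (t, 17, 23)}.

{(k, 27, 27), (s, 40, 15), (s, 40, 16), (s, 40, 21), (t, 17, 23)}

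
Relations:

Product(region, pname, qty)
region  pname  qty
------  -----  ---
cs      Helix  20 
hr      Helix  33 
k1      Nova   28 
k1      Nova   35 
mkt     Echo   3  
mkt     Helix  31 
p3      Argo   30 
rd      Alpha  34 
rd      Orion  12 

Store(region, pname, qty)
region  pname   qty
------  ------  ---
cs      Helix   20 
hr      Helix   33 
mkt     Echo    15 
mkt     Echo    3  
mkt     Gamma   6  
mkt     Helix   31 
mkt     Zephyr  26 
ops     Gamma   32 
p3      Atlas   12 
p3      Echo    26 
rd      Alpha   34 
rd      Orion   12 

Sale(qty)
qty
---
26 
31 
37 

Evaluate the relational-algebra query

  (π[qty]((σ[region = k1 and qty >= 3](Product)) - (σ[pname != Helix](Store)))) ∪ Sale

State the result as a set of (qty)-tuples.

{26, 28, 31, 35, 37}

σ[region = k1 and qty >= 3]: keep tuples satisfying region = k1 and qty >= 3 → {(k1, Nova, 28), (k1, Nova, 35)}
σ[pname != Helix]: keep tuples satisfying pname != Helix → {(mkt, Echo, 15), (mkt, Echo, 3), (mkt, Gamma, 6), (mkt, Zephyr, 26), (ops, Gamma, 32), (p3, Atlas, 12), (p3, Echo, 26), (rd, Alpha, 34), (rd, Orion, 12)}
Set difference of the two operands is {(k1, Nova, 28), (k1, Nova, 35)}.
π_{qty} gives {28, 35}.
Set union of the two operands is {26, 28, 31, 35, 37}.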